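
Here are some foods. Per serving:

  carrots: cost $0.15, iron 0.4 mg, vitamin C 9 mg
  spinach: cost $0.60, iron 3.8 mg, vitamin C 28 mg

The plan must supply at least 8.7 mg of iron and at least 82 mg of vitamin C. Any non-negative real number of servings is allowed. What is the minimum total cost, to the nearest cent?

At the optimum either one food covers both requirements or two foods hit both targets exactly; no other combination can be cheaper.
carrots only: max(8.7/0.4, 82/9) = 21.75 servings → $3.26.
spinach only: max(8.7/3.8, 82/28) = 2.929 servings → $1.76.
carrots + spinach with both tight: 2.957 servings and 1.978 servings → $1.63.
So the least-cost plan costs $1.63.

$1.63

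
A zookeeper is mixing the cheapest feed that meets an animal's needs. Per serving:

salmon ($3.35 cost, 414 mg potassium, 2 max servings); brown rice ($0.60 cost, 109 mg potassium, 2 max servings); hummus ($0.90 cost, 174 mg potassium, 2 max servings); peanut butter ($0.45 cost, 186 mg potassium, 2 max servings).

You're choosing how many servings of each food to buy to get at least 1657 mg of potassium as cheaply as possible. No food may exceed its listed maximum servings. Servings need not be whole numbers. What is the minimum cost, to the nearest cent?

Cost per mg of potassium: peanut butter $0.0024, hummus $0.0052, brown rice $0.0055, salmon $0.0081.
Take 2 servings of peanut butter: +372.0 mg potassium for $0.90 (total $0.90, still need 1285.0 mg).
Take 2 servings of hummus: +348.0 mg potassium for $1.80 (total $2.70, still need 937.0 mg).
Take 2 servings of brown rice: +218.0 mg potassium for $1.20 (total $3.90, still need 719.0 mg).
Take 1.737 servings of salmon: +719.0 mg potassium for $5.82 (total $9.72, still need 0.0 mg).
Greedy by cheapest-per-mg is optimal for a single linear constraint, so the minimum cost is $9.72.

$9.72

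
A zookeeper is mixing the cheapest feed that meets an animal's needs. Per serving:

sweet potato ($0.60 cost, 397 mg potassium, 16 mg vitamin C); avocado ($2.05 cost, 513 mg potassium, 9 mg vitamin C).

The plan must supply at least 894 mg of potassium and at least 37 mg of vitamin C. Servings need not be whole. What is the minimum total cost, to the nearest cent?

$1.39

Minimising a linear cost over {potassium ≥ 894, vitamin C ≥ 37, servings ≥ 0} — the optimum is at a vertex, using one or two foods.
sweet potato only: max(894/397, 37/16) = 2.312 servings → $1.39.
avocado only: max(894/513, 37/9) = 4.111 servings → $8.43.
sweet potato + avocado: the both-tight solution has a negative serving — not a feasible corner.
The minimum over all feasible corners is $1.39.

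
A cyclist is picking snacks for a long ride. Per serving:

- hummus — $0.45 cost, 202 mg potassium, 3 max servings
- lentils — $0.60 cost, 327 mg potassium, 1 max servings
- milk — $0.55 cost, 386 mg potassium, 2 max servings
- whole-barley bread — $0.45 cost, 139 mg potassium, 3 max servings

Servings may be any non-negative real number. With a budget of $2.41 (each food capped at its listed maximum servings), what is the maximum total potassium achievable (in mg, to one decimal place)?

1417.7 mg

Potassium per dollar: milk 701.8, lentils 545, hummus 448.9, whole-barley bread 308.9.
Take 2 servings of milk: spends $1.10, +772.0 mg potassium (running total 772.0 mg).
Take 1 serving of lentils: spends $0.60, +327.0 mg potassium (running total 1099.0 mg).
Take 1.578 servings of hummus: spends $0.71, +318.7 mg potassium (running total 1417.7 mg).
Greedy by best ratio exhausts the cost allowance optimally: 1417.7 mg.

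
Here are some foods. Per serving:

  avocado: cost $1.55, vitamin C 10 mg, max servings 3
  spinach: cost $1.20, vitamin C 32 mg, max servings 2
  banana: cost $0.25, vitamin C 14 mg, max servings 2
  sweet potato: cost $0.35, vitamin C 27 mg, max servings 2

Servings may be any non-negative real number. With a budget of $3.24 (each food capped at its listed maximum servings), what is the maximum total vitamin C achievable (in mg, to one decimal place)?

Vitamin C per dollar: sweet potato 77.14, banana 56, spinach 26.67, avocado 6.452.
Take 2 servings of sweet potato: spends $0.70, +54.0 mg vitamin C (running total 54.0 mg).
Take 2 servings of banana: spends $0.50, +28.0 mg vitamin C (running total 82.0 mg).
Take 1.7 servings of spinach: spends $2.04, +54.4 mg vitamin C (running total 136.4 mg).
Filling greedily by vitamin C-per-dollar is optimal for one linear limit, giving 136.4 mg.

136.4 mg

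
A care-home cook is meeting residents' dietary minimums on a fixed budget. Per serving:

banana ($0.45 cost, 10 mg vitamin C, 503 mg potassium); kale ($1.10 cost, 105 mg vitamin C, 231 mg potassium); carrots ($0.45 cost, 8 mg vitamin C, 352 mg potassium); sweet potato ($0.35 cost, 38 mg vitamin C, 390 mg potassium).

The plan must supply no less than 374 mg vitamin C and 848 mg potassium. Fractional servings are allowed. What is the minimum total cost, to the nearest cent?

banana only: max(374/10, 848/503) = 37.4 servings → $16.83.
kale only: max(374/105, 848/231) = 3.671 servings → $4.04.
carrots only: max(374/8, 848/352) = 46.75 servings → $21.04.
sweet potato only: max(374/38, 848/390) = 9.842 servings → $3.44.
banana + kale with both tight: 0.05239 servings and 3.557 servings → $3.94.
banana + carrots: the both-tight solution has a negative serving — not a feasible corner.
banana + sweet potato: the both-tight solution has a negative serving — not a feasible corner.
kale + carrots with both tight: 3.556 servings and 0.07536 servings → $3.95.
kale + sweet potato with both tight: 3.532 servings and 0.08225 servings → $3.91.
carrots + sweet potato: the both-tight solution has a negative serving — not a feasible corner.
The minimum over all feasible corners is $3.44.

$3.44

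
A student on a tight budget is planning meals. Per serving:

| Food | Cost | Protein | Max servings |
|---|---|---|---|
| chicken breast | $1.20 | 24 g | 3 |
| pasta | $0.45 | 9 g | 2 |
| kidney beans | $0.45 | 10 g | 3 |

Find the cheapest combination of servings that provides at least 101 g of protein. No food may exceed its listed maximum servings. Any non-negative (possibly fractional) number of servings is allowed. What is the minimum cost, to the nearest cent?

Cost per g of protein: kidney beans $0.0450, chicken breast $0.0500, pasta $0.0500.
Take 3 servings of kidney beans: +30.0 g protein for $1.35 (total $1.35, still need 71.0 g).
Take 2.958 servings of chicken breast: +71.0 g protein for $3.55 (total $4.90, still need 0.0 g).
Greedy by cheapest-per-g is optimal for a single linear constraint, so the minimum cost is $4.90.

$4.90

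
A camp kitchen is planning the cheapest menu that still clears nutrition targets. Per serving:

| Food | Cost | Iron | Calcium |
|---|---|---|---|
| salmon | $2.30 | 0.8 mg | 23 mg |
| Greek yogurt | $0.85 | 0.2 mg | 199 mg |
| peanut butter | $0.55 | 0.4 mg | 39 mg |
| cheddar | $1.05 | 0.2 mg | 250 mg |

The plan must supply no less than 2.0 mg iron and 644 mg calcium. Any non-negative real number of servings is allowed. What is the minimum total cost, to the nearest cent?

$4.19

Check every corner: each single food scaled to meet both minima, and each pair solved so both constraints bind.
salmon only: max(2.0/0.8, 644/23) = 28 servings → $64.40.
Greek yogurt only: max(2.0/0.2, 644/199) = 10 servings → $8.50.
peanut butter only: max(2.0/0.4, 644/39) = 16.51 servings → $9.08.
cheddar only: max(2.0/0.2, 644/250) = 10 servings → $10.50.
salmon + Greek yogurt with both tight: 1.741 servings and 3.035 servings → $6.58.
salmon + peanut butter with both targets exact would need a negative amount; discard.
salmon + cheddar with both tight: 1.9 servings and 2.401 servings → $6.89.
Greek yogurt + peanut butter with both tight: 2.501 servings and 3.749 servings → $4.19.
Greek yogurt + cheddar: intersection lies outside the first quadrant.
peanut butter + cheddar with both tight: 4.026 servings and 1.948 servings → $4.26.
So the least-cost plan costs $4.19.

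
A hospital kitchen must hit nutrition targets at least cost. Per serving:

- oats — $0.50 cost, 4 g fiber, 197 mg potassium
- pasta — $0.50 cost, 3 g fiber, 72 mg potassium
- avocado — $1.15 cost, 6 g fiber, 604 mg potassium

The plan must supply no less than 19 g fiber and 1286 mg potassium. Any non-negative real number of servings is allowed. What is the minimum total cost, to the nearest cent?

Two binding constraints pin down two serving amounts, so the optimal mix uses at most two foods. The candidates are each food alone (scaled to the tighter of fiber/potassium) and each pair with both constraints tight.
oats only: max(19/4, 1286/197) = 6.528 servings → $3.26.
pasta only: max(19/3, 1286/72) = 17.86 servings → $8.93.
avocado only: max(19/6, 1286/604) = 3.167 servings → $3.64.
oats + pasta: the both-tight solution has a negative serving — not a feasible corner.
oats + avocado with both tight: 3.047 servings and 1.135 servings → $2.83.
pasta + avocado with both tight: 2.725 servings and 1.804 servings → $3.44.
Cheapest feasible corner: $2.83.

$2.83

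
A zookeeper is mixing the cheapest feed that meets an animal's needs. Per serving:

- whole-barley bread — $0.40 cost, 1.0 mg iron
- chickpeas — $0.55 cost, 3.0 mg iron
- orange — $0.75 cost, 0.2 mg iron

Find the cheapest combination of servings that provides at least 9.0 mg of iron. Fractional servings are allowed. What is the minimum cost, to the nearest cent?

$1.65

Cost per mg of iron: chickpeas $0.1833, whole-barley bread $0.4000, orange $3.7500.
With no serving limits, use only chickpeas: 9.0 mg / 3.0 mg = 3 servings × $0.55 = $1.65.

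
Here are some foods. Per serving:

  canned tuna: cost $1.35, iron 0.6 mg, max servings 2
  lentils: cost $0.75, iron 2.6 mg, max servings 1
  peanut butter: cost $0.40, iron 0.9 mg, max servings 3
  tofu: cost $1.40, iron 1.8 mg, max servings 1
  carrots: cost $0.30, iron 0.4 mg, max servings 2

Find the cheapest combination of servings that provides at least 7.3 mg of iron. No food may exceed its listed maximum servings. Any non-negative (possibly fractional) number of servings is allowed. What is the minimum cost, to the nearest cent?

Cost per mg of iron: lentils $0.2885, peanut butter $0.4444, carrots $0.7500, tofu $0.7778, canned tuna $2.2500.
Take 1 serving of lentils: +2.6 mg iron for $0.75 (total $0.75, still need 4.7 mg).
Take 3 servings of peanut butter: +2.7 mg iron for $1.20 (total $1.95, still need 2.0 mg).
Take 2 servings of carrots: +0.8 mg iron for $0.60 (total $2.55, still need 1.2 mg).
Take 0.6667 servings of tofu: +1.2 mg iron for $0.93 (total $3.48, still need 0.0 mg).
Greedy by cheapest-per-mg is optimal for a single linear constraint, so the minimum cost is $3.48.

$3.48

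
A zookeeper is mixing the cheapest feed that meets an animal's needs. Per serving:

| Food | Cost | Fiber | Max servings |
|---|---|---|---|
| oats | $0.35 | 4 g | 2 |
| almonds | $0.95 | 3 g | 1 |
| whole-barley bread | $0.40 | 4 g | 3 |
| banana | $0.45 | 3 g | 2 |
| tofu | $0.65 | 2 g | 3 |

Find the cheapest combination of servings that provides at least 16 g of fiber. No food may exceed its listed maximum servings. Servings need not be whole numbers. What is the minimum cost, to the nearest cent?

$1.50

Cost per g of fiber: oats $0.0875, whole-barley bread $0.1000, banana $0.1500, almonds $0.3167, tofu $0.3250.
Take 2 servings of oats: +8.0 g fiber for $0.70 (total $0.70, still need 8.0 g).
Take 2 servings of whole-barley bread: +8.0 g fiber for $0.80 (total $1.50, still need 0.0 g).
Filling from the cheapest source first is optimal under one linear minimum: $1.50.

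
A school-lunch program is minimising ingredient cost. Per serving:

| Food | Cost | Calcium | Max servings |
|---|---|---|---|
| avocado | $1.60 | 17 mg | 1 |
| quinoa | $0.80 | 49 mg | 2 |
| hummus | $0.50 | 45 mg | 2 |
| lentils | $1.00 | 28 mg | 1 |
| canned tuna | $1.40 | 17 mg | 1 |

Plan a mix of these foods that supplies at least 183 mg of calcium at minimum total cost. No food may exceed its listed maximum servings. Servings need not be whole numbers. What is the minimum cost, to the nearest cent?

Cost per mg of calcium: hummus $0.0111, quinoa $0.0163, lentils $0.0357, canned tuna $0.0824, avocado $0.0941.
Take 2 servings of hummus: +90.0 mg calcium for $1.00 (total $1.00, still need 93.0 mg).
Take 1.898 servings of quinoa: +93.0 mg calcium for $1.52 (total $2.52, still need 0.0 mg).
Filling from the cheapest source first is optimal under one linear minimum: $2.52.

$2.52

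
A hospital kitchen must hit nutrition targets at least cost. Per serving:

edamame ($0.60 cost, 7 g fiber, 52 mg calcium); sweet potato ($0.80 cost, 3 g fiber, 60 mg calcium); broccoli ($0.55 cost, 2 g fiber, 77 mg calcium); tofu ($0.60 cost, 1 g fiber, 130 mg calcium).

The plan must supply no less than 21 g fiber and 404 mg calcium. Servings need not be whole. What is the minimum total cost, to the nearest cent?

$2.84

Minimising a linear cost over {fiber ≥ 21, calcium ≥ 404, servings ≥ 0} — the optimum is at a vertex, using one or two foods.
edamame only: max(21/7, 404/52) = 7.769 servings → $4.66.
sweet potato only: max(21/3, 404/60) = 7 servings → $5.60.
broccoli only: max(21/2, 404/77) = 10.5 servings → $5.78.
tofu only: max(21/1, 404/130) = 21 servings → $12.60.
edamame + sweet potato with both tight: 0.1818 servings and 6.576 servings → $5.37.
edamame + broccoli with both tight: 1.86 servings and 3.991 servings → $3.31.
edamame + tofu with both tight: 2.711 servings and 2.023 servings → $2.84.
sweet potato + broccoli: intersection lies outside the first quadrant.
sweet potato + tofu: the both-tight solution has a negative serving — not a feasible corner.
broccoli + tofu with both targets exact would need a negative amount; discard.
The minimum over all feasible corners is $2.84.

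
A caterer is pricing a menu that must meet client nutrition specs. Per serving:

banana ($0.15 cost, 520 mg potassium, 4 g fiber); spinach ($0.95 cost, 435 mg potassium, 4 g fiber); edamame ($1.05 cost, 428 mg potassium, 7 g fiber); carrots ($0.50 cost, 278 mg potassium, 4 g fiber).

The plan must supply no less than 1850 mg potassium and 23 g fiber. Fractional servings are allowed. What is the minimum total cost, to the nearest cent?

$0.86

Check every corner: each single food scaled to meet both minima, and each pair solved so both constraints bind.
banana only: max(1850/520, 23/4) = 5.75 servings → $0.86.
spinach only: max(1850/435, 23/4) = 5.75 servings → $5.46.
edamame only: max(1850/428, 23/7) = 4.322 servings → $4.54.
carrots only: max(1850/278, 23/4) = 6.655 servings → $3.33.
banana + spinach with both targets exact would need a negative amount; discard.
banana + edamame with both tight: 1.611 servings and 2.365 servings → $2.73.
banana + carrots with both tight: 1.039 servings and 4.711 servings → $2.51.
spinach + edamame with both tight: 2.33 servings and 1.954 servings → $4.27.
spinach + carrots with both tight: 1.602 servings and 4.148 servings → $3.60.
edamame + carrots with both targets exact would need a negative amount; discard.
So the least-cost plan costs $0.86.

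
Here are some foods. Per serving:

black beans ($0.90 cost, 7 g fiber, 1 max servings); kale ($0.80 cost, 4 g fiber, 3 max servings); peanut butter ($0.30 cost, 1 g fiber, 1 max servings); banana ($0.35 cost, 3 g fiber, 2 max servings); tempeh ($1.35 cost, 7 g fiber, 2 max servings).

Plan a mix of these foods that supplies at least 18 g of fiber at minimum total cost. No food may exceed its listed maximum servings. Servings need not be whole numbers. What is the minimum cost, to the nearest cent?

$2.56

Cost per g of fiber: banana $0.1167, black beans $0.1286, tempeh $0.1929, kale $0.2000, peanut butter $0.3000.
Take 2 servings of banana: +6.0 g fiber for $0.70 (total $0.70, still need 12.0 g).
Take 1 serving of black beans: +7.0 g fiber for $0.90 (total $1.60, still need 5.0 g).
Take 0.7143 servings of tempeh: +5.0 g fiber for $0.96 (total $2.56, still need 0.0 g).
Filling from the cheapest source first is optimal under one linear minimum: $2.56.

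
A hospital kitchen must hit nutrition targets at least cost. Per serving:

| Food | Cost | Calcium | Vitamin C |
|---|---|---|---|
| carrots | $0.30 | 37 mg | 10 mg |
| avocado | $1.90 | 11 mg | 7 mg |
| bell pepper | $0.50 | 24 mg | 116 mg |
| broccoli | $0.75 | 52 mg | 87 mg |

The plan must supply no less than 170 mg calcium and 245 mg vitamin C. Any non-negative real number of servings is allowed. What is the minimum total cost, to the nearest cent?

carrots only: max(170/37, 245/10) = 24.5 servings → $7.35.
avocado only: max(170/11, 245/7) = 35 servings → $66.50.
bell pepper only: max(170/24, 245/116) = 7.083 servings → $3.54.
broccoli only: max(170/52, 245/87) = 3.269 servings → $2.45.
carrots + avocado with both targets exact would need a negative amount; discard.
carrots + bell pepper with both tight: 3.416 servings and 1.818 servings → $1.93.
carrots + broccoli with both tight: 0.7595 servings and 2.729 servings → $2.27.
avocado + bell pepper with both tight: 12.49 servings and 1.358 servings → $24.41.
avocado + broccoli with both tight: 3.457 servings and 2.538 servings → $8.47.
bell pepper + broccoli: intersection lies outside the first quadrant.
Cheapest feasible corner: $1.93.

$1.93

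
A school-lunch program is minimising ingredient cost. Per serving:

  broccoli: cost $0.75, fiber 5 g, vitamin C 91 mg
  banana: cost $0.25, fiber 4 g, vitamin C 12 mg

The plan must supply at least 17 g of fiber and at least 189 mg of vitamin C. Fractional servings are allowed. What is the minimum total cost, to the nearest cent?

broccoli only: max(17/5, 189/91) = 3.4 servings → $2.55.
banana only: max(17/4, 189/12) = 15.75 servings → $3.94.
broccoli + banana with both tight: 1.816 servings and 1.98 servings → $1.86.
So the least-cost plan costs $1.86.

$1.86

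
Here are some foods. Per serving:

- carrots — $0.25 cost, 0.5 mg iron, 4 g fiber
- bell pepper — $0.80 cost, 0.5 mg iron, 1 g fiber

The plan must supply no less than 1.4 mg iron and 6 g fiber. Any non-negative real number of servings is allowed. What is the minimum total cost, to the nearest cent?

For a min-cost LP with two ≥-constraints, a basic feasible solution has at most two positive variables.
carrots only: max(1.4/0.5, 6/4) = 2.8 servings → $0.70.
bell pepper only: max(1.4/0.5, 6/1) = 6 servings → $4.80.
carrots + bell pepper with both tight: 1.067 servings and 1.733 servings → $1.65.
So the least-cost plan costs $0.70.

$0.70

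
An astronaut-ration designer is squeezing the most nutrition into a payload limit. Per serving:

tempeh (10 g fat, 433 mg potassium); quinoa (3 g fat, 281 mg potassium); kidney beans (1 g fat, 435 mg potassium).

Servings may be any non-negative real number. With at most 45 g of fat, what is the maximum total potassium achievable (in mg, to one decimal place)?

19575.0 mg

Potassium per g fat: kidney beans 435, quinoa 93.67, tempeh 43.3.
With no serving limits, spend the whole fat allowance on kidney beans: 45 g / 1 g × 435 mg = 19575.0 mg.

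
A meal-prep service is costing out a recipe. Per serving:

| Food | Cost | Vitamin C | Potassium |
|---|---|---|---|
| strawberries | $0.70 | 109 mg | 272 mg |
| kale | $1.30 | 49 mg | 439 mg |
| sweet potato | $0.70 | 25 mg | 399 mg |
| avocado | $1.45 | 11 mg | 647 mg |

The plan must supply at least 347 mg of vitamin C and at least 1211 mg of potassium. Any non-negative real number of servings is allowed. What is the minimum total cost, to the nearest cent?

$2.78

Two binding constraints pin down two serving amounts, so the optimal mix uses at most two foods. The candidates are each food alone (scaled to the tighter of vitamin C/potassium) and each pair with both constraints tight.
strawberries only: max(347/109, 1211/272) = 4.452 servings → $3.12.
kale only: max(347/49, 1211/439) = 7.082 servings → $9.21.
sweet potato only: max(347/25, 1211/399) = 13.88 servings → $9.72.
avocado only: max(347/11, 1211/647) = 31.55 servings → $45.74.
strawberries + kale with both tight: 2.694 servings and 1.09 servings → $3.30.
strawberries + sweet potato with both tight: 2.948 servings and 1.025 servings → $2.78.
strawberries + avocado with both tight: 3.127 servings and 0.557 servings → $3.00.
kale + sweet potato: intersection lies outside the first quadrant.
kale + avocado with both targets exact would need a negative amount; discard.
sweet potato + avocado: intersection lies outside the first quadrant.
The minimum over all feasible corners is $2.78.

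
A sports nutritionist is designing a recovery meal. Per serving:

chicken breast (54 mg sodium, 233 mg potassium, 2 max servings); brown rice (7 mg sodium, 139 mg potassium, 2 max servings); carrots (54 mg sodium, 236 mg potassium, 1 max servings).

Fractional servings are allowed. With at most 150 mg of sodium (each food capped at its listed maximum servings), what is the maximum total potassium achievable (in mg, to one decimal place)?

Potassium per mg sodium: brown rice 19.86, carrots 4.37, chicken breast 4.315.
Take 2 servings of brown rice: uses 14 mg sodium, +278.0 mg potassium (running total 278.0 mg).
Take 1 serving of carrots: uses 54 mg sodium, +236.0 mg potassium (running total 514.0 mg).
Take 1.519 servings of chicken breast: uses 82 mg sodium, +353.8 mg potassium (running total 867.8 mg).
Greedy by best ratio exhausts the sodium allowance optimally: 867.8 mg.

867.8 mg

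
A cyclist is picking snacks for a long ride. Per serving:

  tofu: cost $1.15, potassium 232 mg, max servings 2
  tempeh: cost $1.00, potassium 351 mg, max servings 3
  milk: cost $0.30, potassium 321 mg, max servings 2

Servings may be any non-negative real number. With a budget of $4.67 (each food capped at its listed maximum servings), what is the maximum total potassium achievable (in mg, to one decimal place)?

1910.9 mg

Potassium per dollar: milk 1070, tempeh 351, tofu 201.7.
Take 2 servings of milk: spends $0.60, +642.0 mg potassium (running total 642.0 mg).
Take 3 servings of tempeh: spends $3.00, +1053.0 mg potassium (running total 1695.0 mg).
Take 0.9304 servings of tofu: spends $1.07, +215.9 mg potassium (running total 1910.9 mg).
Greedy by best ratio exhausts the cost allowance optimally: 1910.9 mg.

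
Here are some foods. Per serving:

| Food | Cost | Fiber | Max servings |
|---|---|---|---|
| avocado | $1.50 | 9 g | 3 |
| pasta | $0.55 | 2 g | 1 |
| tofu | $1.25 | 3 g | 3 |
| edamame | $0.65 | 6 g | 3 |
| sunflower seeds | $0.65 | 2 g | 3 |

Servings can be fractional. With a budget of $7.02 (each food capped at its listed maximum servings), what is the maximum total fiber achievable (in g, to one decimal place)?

Fiber per dollar: edamame 9.231, avocado 6, pasta 3.636, sunflower seeds 3.077, tofu 2.4.
Take 3 servings of edamame: spends $1.95, +18.0 g fiber (running total 18.0 g).
Take 3 servings of avocado: spends $4.50, +27.0 g fiber (running total 45.0 g).
Take 1 serving of pasta: spends $0.55, +2.0 g fiber (running total 47.0 g).
Take 0.03077 servings of sunflower seeds: spends $0.02, +0.1 g fiber (running total 47.1 g).
Greedy by best ratio exhausts the cost allowance optimally: 47.1 g.

47.1 g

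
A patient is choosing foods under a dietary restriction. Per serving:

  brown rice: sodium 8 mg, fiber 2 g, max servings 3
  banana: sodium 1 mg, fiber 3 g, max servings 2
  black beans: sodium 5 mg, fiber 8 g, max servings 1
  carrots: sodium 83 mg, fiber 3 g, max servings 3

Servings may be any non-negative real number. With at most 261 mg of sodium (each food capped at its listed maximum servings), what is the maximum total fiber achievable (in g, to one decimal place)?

28.3 g

Fiber per mg sodium: banana 3, black beans 1.6, brown rice 0.25, carrots 0.03614.
Take 2 servings of banana: uses 2 mg sodium, +6.0 g fiber (running total 6.0 g).
Take 1 serving of black beans: uses 5 mg sodium, +8.0 g fiber (running total 14.0 g).
Take 3 servings of brown rice: uses 24 mg sodium, +6.0 g fiber (running total 20.0 g).
Take 2.771 servings of carrots: uses 230 mg sodium, +8.3 g fiber (running total 28.3 g).
Filling greedily by fiber-per-mg sodium is optimal for one linear limit, giving 28.3 g.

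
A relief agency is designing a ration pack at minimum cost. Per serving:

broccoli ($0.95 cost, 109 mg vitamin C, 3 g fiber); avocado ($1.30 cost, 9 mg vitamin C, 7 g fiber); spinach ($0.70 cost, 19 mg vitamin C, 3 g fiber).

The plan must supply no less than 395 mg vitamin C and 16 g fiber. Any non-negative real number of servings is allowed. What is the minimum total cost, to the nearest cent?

$4.37

The cheapest plan sits at a corner of the feasible region — with two constraints it uses at most two foods.
broccoli only: max(395/109, 16/3) = 5.333 servings → $5.07.
avocado only: max(395/9, 16/7) = 43.89 servings → $57.06.
spinach only: max(395/19, 16/3) = 20.79 servings → $14.55.
broccoli + avocado with both tight: 3.561 servings and 0.7595 servings → $4.37.
broccoli + spinach with both tight: 3.263 servings and 2.07 servings → $4.55.
avocado + spinach with both targets exact would need a negative amount; discard.
Cheapest feasible corner: $4.37.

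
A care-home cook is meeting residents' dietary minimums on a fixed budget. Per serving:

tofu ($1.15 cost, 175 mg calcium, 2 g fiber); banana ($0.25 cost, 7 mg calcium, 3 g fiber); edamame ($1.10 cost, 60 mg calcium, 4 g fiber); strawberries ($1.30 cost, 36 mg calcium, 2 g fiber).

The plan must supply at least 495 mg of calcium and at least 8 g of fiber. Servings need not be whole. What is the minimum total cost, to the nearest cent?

$3.42

tofu only: max(495/175, 8/2) = 4 servings → $4.60.
banana only: max(495/7, 8/3) = 70.71 servings → $17.68.
edamame only: max(495/60, 8/4) = 8.25 servings → $9.07.
strawberries only: max(495/36, 8/2) = 13.75 servings → $17.88.
tofu + banana with both tight: 2.796 servings and 0.8023 servings → $3.42.
tofu + edamame with both tight: 2.586 servings and 0.7069 servings → $3.75.
tofu + strawberries with both tight: 2.525 servings and 1.475 servings → $4.82.
banana + edamame: the both-tight solution has a negative serving — not a feasible corner.
banana + strawberries: intersection lies outside the first quadrant.
edamame + strawberries: the both-tight solution has a negative serving — not a feasible corner.
The minimum over all feasible corners is $3.42.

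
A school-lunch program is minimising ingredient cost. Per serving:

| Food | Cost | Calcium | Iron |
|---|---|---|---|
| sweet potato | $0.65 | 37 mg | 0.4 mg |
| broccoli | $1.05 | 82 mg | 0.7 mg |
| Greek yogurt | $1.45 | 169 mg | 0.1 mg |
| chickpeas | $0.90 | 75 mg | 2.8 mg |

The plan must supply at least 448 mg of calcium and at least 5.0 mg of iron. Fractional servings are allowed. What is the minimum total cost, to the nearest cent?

An LP optimum is at a vertex; with two nutrient constraints at most two foods are used. Check each candidate.
sweet potato only: max(448/37, 5.0/0.4) = 12.5 servings → $8.12.
broccoli only: max(448/82, 5.0/0.7) = 7.143 servings → $7.50.
Greek yogurt only: max(448/169, 5.0/0.1) = 50 servings → $72.50.
chickpeas only: max(448/75, 5.0/2.8) = 5.973 servings → $5.38.
sweet potato + broccoli: the both-tight solution has a negative serving — not a feasible corner.
sweet potato + Greek yogurt with both targets exact would need a negative amount; discard.
sweet potato + chickpeas with both tight: 11.95 servings and 0.0788 servings → $7.84.
broccoli + Greek yogurt: the both-tight solution has a negative serving — not a feasible corner.
broccoli + chickpeas with both tight: 4.966 servings and 0.5443 servings → $5.70.
Greek yogurt + chickpeas with both tight: 1.888 servings and 1.718 servings → $4.28.
The minimum over all feasible corners is $4.28.

$4.28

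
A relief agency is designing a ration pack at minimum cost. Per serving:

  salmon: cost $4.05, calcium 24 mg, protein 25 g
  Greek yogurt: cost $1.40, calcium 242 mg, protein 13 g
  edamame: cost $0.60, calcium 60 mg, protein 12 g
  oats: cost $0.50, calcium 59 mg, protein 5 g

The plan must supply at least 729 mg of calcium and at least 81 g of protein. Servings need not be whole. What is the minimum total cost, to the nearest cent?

$5.42

salmon only: max(729/24, 81/25) = 30.38 servings → $123.02.
Greek yogurt only: max(729/242, 81/13) = 6.231 servings → $8.72.
edamame only: max(729/60, 81/12) = 12.15 servings → $7.29.
oats only: max(729/59, 81/5) = 16.2 servings → $8.10.
salmon + Greek yogurt with both tight: 1.765 servings and 2.837 servings → $11.12.
salmon + edamame: intersection lies outside the first quadrant.
salmon + oats with both tight: 0.8369 servings and 12.02 servings → $9.40.
Greek yogurt + edamame with both tight: 1.831 servings and 4.767 servings → $5.42.
Greek yogurt + oats with both targets exact would need a negative amount; discard.
edamame + oats with both tight: 2.779 servings and 9.529 servings → $6.43.
So the least-cost plan costs $5.42.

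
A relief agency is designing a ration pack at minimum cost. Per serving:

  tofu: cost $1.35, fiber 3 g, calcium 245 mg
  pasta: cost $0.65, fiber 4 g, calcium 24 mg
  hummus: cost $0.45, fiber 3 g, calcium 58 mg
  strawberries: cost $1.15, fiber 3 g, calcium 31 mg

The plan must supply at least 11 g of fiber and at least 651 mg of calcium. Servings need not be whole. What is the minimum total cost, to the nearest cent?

$3.76

Minimising a linear cost over {fiber ≥ 11, calcium ≥ 651, servings ≥ 0} — the optimum is at a vertex, using one or two foods.
tofu only: max(11/3, 651/245) = 3.667 servings → $4.95.
pasta only: max(11/4, 651/24) = 27.12 servings → $17.63.
hummus only: max(11/3, 651/58) = 11.22 servings → $5.05.
strawberries only: max(11/3, 651/31) = 21 servings → $24.15.
tofu + pasta with both tight: 2.577 servings and 0.8172 servings → $4.01.
tofu + hummus with both tight: 2.344 servings and 1.323 servings → $3.76.
tofu + strawberries with both tight: 2.511 servings and 1.156 servings → $4.72.
pasta + hummus with both targets exact would need a negative amount; discard.
pasta + strawberries: intersection lies outside the first quadrant.
hummus + strawberries: intersection lies outside the first quadrant.
Cheapest feasible corner: $3.76.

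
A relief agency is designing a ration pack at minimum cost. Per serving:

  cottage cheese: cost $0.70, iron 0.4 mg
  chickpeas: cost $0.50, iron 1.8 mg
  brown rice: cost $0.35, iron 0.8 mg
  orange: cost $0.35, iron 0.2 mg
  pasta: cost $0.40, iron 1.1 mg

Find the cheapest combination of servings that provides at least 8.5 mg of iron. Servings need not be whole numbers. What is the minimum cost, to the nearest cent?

$2.36

Cost per mg of iron: chickpeas $0.2778, pasta $0.3636, brown rice $0.4375, cottage cheese $1.7500, orange $1.7500.
With no serving limits, use only chickpeas: 8.5 mg / 1.8 mg = 4.722 servings × $0.50 = $2.36.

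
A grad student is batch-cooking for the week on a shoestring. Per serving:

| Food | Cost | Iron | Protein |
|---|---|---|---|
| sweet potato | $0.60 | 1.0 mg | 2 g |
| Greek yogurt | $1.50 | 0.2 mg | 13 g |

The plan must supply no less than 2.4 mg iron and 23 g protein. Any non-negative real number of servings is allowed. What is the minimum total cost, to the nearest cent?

sweet potato only: max(2.4/1.0, 23/2) = 11.5 servings → $6.90.
Greek yogurt only: max(2.4/0.2, 23/13) = 12 servings → $18.00.
sweet potato + Greek yogurt with both tight: 2.111 servings and 1.444 servings → $3.43.
Cheapest feasible corner: $3.43.

$3.43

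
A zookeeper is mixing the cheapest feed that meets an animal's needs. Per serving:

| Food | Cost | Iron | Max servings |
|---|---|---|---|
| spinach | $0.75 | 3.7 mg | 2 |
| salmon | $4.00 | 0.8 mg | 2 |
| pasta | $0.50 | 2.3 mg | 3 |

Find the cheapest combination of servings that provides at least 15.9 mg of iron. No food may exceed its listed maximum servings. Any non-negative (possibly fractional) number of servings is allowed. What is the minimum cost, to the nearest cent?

$11.00

Cost per mg of iron: spinach $0.2027, pasta $0.2174, salmon $5.0000.
Take 2 servings of spinach: +7.4 mg iron for $1.50 (total $1.50, still need 8.5 mg).
Take 3 servings of pasta: +6.9 mg iron for $1.50 (total $3.00, still need 1.6 mg).
Take 2 servings of salmon: +1.6 mg iron for $8.00 (total $11.00, still need 0.0 mg).
Filling from the cheapest source first is optimal under one linear minimum: $11.00.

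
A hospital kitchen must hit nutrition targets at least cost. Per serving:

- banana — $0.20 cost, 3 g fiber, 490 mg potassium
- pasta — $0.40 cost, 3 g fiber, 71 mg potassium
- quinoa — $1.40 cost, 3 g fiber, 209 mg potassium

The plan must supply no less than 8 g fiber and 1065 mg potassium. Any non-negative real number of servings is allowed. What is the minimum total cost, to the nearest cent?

Minimising a linear cost over {fiber ≥ 8, potassium ≥ 1065, servings ≥ 0} — the optimum is at a vertex, using one or two foods.
banana only: max(8/3, 1065/490) = 2.667 servings → $0.53.
pasta only: max(8/3, 1065/71) = 15 servings → $6.00.
quinoa only: max(8/3, 1065/209) = 5.096 servings → $7.13.
banana + pasta with both tight: 2.09 servings and 0.5768 servings → $0.65.
banana + quinoa with both tight: 1.807 servings and 0.86 servings → $1.57.
pasta + quinoa: intersection lies outside the first quadrant.
So the least-cost plan costs $0.53.

$0.53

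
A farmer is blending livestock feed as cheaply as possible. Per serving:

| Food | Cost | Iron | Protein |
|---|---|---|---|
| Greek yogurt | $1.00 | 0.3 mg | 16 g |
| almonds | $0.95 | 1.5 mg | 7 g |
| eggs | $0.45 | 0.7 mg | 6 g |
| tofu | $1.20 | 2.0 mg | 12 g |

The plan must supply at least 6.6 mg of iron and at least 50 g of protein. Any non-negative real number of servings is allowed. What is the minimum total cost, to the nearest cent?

$4.13

This is a tiny linear program; its minimum lies at a vertex of the feasible set. List the vertices and price them.
Greek yogurt only: max(6.6/0.3, 50/16) = 22 servings → $22.00.
almonds only: max(6.6/1.5, 50/7) = 7.143 servings → $6.79.
eggs only: max(6.6/0.7, 50/6) = 9.429 servings → $4.24.
tofu only: max(6.6/2.0, 50/12) = 4.167 servings → $5.00.
Greek yogurt + almonds with both tight: 1.315 servings and 4.137 servings → $5.25.
Greek yogurt + eggs: intersection lies outside the first quadrant.
Greek yogurt + tofu with both tight: 0.7324 servings and 3.19 servings → $4.56.
almonds + eggs with both tight: 1.122 servings and 7.024 servings → $4.23.
almonds + tofu: intersection lies outside the first quadrant.
eggs + tofu with both tight: 5.778 servings and 1.278 servings → $4.13.
The minimum over all feasible corners is $4.13.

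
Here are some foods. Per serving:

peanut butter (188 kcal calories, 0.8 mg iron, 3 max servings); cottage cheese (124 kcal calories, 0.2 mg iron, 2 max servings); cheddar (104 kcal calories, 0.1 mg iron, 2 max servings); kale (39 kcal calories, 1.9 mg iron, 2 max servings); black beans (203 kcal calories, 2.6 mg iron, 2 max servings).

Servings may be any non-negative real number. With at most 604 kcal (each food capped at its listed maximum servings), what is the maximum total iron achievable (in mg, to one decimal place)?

Iron per kcal: kale 0.04872, black beans 0.01281, peanut butter 0.004255, cottage cheese 0.001613, cheddar 0.0009615.
Take 2 servings of kale: uses 78 kcal, +3.8 mg iron (running total 3.8 mg).
Take 2 servings of black beans: uses 406 kcal, +5.2 mg iron (running total 9.0 mg).
Take 0.6383 servings of peanut butter: uses 120 kcal, +0.5 mg iron (running total 9.5 mg).
Greedy by best ratio exhausts the calories allowance optimally: 9.5 mg.

9.5 mg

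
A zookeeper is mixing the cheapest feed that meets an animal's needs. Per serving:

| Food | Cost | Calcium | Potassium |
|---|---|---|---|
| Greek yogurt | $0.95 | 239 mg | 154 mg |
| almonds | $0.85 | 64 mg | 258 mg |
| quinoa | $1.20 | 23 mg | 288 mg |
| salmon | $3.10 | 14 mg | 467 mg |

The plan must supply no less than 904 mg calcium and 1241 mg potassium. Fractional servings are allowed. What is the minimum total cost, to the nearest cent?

Two binding constraints pin down two serving amounts, so the optimal mix uses at most two foods. The candidates are each food alone (scaled to the tighter of calcium/potassium) and each pair with both constraints tight.
Greek yogurt only: max(904/239, 1241/154) = 8.058 servings → $7.66.
almonds only: max(904/64, 1241/258) = 14.12 servings → $12.01.
quinoa only: max(904/23, 1241/288) = 39.3 servings → $47.17.
salmon only: max(904/14, 1241/467) = 64.57 servings → $200.17.
Greek yogurt + almonds with both tight: 2.969 servings and 3.038 servings → $5.40.
Greek yogurt + quinoa with both tight: 3.55 servings and 2.411 servings → $6.27.
Greek yogurt + salmon with both tight: 3.698 servings and 1.438 servings → $7.97.
almonds + quinoa with both targets exact would need a negative amount; discard.
almonds + salmon: intersection lies outside the first quadrant.
quinoa + salmon: intersection lies outside the first quadrant.
The minimum over all feasible corners is $5.40.

$5.40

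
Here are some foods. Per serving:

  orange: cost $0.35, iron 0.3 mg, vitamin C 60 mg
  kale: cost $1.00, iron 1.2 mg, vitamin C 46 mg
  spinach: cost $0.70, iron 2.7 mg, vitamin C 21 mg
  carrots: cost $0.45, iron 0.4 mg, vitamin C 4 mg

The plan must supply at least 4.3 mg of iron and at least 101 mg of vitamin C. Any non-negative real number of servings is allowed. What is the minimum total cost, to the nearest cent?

$1.43

This is a tiny linear program; its minimum lies at a vertex of the feasible set. List the vertices and price them.
orange only: max(4.3/0.3, 101/60) = 14.33 servings → $5.02.
kale only: max(4.3/1.2, 101/46) = 3.583 servings → $3.58.
spinach only: max(4.3/2.7, 101/21) = 4.81 servings → $3.37.
carrots only: max(4.3/0.4, 101/4) = 25.25 servings → $11.36.
orange + kale: intersection lies outside the first quadrant.
orange + spinach with both tight: 1.171 servings and 1.462 servings → $1.43.
orange + carrots with both tight: 1.018 servings and 9.987 servings → $4.85.
kale + spinach with both tight: 1.842 servings and 0.7737 servings → $2.38.
kale + carrots with both tight: 1.706 servings and 5.632 servings → $4.24.
spinach + carrots with both targets exact would need a negative amount; discard.
The minimum over all feasible corners is $1.43.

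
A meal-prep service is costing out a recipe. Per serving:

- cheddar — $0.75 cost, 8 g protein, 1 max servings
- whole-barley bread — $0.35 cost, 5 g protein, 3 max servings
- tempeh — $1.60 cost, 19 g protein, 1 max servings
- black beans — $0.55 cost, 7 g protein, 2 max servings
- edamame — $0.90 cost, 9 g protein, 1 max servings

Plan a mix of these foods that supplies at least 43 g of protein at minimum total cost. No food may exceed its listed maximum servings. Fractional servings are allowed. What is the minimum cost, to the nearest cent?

Cost per g of protein: whole-barley bread $0.0700, black beans $0.0786, tempeh $0.0842, cheddar $0.0938, edamame $0.1000.
Take 3 servings of whole-barley bread: +15.0 g protein for $1.05 (total $1.05, still need 28.0 g).
Take 2 servings of black beans: +14.0 g protein for $1.10 (total $2.15, still need 14.0 g).
Take 0.7368 servings of tempeh: +14.0 g protein for $1.18 (total $3.33, still need 0.0 g).
Filling from the cheapest source first is optimal under one linear minimum: $3.33.

$3.33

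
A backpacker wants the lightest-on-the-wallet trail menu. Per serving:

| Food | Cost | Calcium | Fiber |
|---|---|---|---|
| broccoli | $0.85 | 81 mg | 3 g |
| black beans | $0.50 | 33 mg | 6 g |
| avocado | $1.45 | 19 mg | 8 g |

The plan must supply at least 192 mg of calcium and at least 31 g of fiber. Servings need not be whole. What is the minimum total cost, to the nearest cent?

Two binding constraints pin down two serving amounts, so the optimal mix uses at most two foods. The candidates are each food alone (scaled to the tighter of calcium/fiber) and each pair with both constraints tight.
broccoli only: max(192/81, 31/3) = 10.33 servings → $8.78.
black beans only: max(192/33, 31/6) = 5.818 servings → $2.91.
avocado only: max(192/19, 31/8) = 10.11 servings → $14.65.
broccoli + black beans with both tight: 0.3333 servings and 5 servings → $2.78.
broccoli + avocado with both tight: 1.602 servings and 3.274 servings → $6.11.
black beans + avocado: the both-tight solution has a negative serving — not a feasible corner.
The minimum over all feasible corners is $2.78.

$2.78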